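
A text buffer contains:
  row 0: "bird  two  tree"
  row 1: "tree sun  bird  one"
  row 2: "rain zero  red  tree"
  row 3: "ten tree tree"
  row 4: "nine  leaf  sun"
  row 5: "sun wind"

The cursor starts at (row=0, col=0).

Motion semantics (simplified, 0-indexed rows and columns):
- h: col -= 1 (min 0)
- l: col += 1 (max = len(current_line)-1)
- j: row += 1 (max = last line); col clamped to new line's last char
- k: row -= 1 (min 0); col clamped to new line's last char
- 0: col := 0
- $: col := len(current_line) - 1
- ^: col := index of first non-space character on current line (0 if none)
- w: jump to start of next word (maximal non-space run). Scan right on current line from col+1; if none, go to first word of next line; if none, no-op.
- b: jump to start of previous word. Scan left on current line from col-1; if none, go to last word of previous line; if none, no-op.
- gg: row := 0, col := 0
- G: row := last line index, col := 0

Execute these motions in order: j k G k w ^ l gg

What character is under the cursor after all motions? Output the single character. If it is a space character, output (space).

After 1 (j): row=1 col=0 char='t'
After 2 (k): row=0 col=0 char='b'
After 3 (G): row=5 col=0 char='s'
After 4 (k): row=4 col=0 char='n'
After 5 (w): row=4 col=6 char='l'
After 6 (^): row=4 col=0 char='n'
After 7 (l): row=4 col=1 char='i'
After 8 (gg): row=0 col=0 char='b'

Answer: b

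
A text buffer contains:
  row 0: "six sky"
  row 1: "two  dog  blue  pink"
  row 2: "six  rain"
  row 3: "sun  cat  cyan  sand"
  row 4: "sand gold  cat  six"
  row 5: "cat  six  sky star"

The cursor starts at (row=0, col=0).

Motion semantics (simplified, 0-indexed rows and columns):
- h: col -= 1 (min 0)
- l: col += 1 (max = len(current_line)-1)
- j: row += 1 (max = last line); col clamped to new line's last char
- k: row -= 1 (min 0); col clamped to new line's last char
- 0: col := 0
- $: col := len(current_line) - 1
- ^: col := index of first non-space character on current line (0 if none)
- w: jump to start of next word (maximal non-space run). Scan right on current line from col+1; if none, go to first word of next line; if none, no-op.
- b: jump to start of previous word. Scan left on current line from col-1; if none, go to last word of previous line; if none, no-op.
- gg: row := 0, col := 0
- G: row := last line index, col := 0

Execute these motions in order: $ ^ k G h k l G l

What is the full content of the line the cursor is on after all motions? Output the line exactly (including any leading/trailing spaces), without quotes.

Answer: cat  six  sky star

Derivation:
After 1 ($): row=0 col=6 char='y'
After 2 (^): row=0 col=0 char='s'
After 3 (k): row=0 col=0 char='s'
After 4 (G): row=5 col=0 char='c'
After 5 (h): row=5 col=0 char='c'
After 6 (k): row=4 col=0 char='s'
After 7 (l): row=4 col=1 char='a'
After 8 (G): row=5 col=0 char='c'
After 9 (l): row=5 col=1 char='a'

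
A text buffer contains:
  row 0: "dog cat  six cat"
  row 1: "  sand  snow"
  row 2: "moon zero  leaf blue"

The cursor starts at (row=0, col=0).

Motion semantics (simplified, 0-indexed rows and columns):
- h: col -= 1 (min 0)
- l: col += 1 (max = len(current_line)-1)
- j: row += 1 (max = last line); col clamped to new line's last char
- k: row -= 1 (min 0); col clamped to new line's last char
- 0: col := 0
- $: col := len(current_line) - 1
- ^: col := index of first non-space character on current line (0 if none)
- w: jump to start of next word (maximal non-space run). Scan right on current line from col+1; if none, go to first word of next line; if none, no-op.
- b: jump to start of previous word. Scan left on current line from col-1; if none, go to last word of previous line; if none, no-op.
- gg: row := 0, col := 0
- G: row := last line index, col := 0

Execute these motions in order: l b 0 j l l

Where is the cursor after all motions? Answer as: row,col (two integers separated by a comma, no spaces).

Answer: 1,2

Derivation:
After 1 (l): row=0 col=1 char='o'
After 2 (b): row=0 col=0 char='d'
After 3 (0): row=0 col=0 char='d'
After 4 (j): row=1 col=0 char='_'
After 5 (l): row=1 col=1 char='_'
After 6 (l): row=1 col=2 char='s'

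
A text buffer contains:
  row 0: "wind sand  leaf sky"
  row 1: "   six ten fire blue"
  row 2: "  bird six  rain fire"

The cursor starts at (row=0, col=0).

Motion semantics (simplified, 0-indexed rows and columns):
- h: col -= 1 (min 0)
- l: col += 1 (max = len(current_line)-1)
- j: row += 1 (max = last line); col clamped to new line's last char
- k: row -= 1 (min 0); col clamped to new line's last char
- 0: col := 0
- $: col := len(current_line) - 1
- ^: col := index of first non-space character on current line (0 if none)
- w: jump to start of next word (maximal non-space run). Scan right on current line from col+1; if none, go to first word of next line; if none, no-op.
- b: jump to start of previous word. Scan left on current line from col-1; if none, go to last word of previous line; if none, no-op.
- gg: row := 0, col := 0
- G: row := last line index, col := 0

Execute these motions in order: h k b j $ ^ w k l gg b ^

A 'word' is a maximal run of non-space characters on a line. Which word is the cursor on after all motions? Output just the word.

Answer: wind

Derivation:
After 1 (h): row=0 col=0 char='w'
After 2 (k): row=0 col=0 char='w'
After 3 (b): row=0 col=0 char='w'
After 4 (j): row=1 col=0 char='_'
After 5 ($): row=1 col=19 char='e'
After 6 (^): row=1 col=3 char='s'
After 7 (w): row=1 col=7 char='t'
After 8 (k): row=0 col=7 char='n'
After 9 (l): row=0 col=8 char='d'
After 10 (gg): row=0 col=0 char='w'
After 11 (b): row=0 col=0 char='w'
After 12 (^): row=0 col=0 char='w'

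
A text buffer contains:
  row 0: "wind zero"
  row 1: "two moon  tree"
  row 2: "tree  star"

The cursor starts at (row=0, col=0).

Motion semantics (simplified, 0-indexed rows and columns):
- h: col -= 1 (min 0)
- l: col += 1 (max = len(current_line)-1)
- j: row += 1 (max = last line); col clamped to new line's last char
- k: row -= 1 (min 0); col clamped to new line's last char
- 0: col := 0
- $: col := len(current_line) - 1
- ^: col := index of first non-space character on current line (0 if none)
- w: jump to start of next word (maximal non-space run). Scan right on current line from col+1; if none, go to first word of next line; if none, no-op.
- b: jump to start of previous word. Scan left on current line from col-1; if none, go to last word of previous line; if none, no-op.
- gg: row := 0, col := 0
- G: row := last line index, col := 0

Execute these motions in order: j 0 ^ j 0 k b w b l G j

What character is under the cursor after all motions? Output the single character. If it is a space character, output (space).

After 1 (j): row=1 col=0 char='t'
After 2 (0): row=1 col=0 char='t'
After 3 (^): row=1 col=0 char='t'
After 4 (j): row=2 col=0 char='t'
After 5 (0): row=2 col=0 char='t'
After 6 (k): row=1 col=0 char='t'
After 7 (b): row=0 col=5 char='z'
After 8 (w): row=1 col=0 char='t'
After 9 (b): row=0 col=5 char='z'
After 10 (l): row=0 col=6 char='e'
After 11 (G): row=2 col=0 char='t'
After 12 (j): row=2 col=0 char='t'

Answer: t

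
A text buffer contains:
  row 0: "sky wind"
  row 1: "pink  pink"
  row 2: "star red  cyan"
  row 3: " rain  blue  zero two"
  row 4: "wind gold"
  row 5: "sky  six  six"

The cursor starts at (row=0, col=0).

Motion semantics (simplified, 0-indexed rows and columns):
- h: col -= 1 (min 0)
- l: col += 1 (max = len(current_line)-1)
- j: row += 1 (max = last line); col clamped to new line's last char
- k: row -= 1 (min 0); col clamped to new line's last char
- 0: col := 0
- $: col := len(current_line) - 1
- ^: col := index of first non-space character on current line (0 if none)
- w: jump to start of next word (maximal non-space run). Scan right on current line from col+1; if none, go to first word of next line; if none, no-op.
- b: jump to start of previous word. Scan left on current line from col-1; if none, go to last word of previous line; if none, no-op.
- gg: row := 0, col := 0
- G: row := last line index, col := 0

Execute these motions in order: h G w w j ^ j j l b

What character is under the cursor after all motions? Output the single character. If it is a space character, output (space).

After 1 (h): row=0 col=0 char='s'
After 2 (G): row=5 col=0 char='s'
After 3 (w): row=5 col=5 char='s'
After 4 (w): row=5 col=10 char='s'
After 5 (j): row=5 col=10 char='s'
After 6 (^): row=5 col=0 char='s'
After 7 (j): row=5 col=0 char='s'
After 8 (j): row=5 col=0 char='s'
After 9 (l): row=5 col=1 char='k'
After 10 (b): row=5 col=0 char='s'

Answer: s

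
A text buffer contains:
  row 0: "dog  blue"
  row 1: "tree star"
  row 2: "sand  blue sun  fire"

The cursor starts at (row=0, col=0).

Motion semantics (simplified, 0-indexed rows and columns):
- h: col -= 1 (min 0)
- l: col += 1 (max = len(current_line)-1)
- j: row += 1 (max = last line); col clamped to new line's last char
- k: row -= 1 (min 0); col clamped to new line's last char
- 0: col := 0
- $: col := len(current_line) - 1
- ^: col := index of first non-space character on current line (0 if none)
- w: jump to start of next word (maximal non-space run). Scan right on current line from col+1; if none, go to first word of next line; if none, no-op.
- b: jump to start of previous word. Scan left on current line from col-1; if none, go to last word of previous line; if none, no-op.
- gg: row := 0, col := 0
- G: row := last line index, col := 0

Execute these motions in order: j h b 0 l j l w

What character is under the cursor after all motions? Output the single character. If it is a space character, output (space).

After 1 (j): row=1 col=0 char='t'
After 2 (h): row=1 col=0 char='t'
After 3 (b): row=0 col=5 char='b'
After 4 (0): row=0 col=0 char='d'
After 5 (l): row=0 col=1 char='o'
After 6 (j): row=1 col=1 char='r'
After 7 (l): row=1 col=2 char='e'
After 8 (w): row=1 col=5 char='s'

Answer: s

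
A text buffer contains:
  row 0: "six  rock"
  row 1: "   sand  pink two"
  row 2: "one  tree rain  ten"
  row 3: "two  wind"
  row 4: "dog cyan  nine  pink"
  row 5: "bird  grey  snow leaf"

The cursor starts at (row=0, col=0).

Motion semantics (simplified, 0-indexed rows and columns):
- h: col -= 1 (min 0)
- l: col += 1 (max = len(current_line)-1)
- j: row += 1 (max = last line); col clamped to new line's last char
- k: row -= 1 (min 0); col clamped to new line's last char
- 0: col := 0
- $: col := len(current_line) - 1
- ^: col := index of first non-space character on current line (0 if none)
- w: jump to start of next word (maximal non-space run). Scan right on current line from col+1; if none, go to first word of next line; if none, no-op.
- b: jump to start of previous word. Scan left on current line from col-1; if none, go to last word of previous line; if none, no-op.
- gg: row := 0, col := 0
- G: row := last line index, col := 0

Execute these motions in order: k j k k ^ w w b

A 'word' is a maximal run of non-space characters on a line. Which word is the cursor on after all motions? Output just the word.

Answer: rock

Derivation:
After 1 (k): row=0 col=0 char='s'
After 2 (j): row=1 col=0 char='_'
After 3 (k): row=0 col=0 char='s'
After 4 (k): row=0 col=0 char='s'
After 5 (^): row=0 col=0 char='s'
After 6 (w): row=0 col=5 char='r'
After 7 (w): row=1 col=3 char='s'
After 8 (b): row=0 col=5 char='r'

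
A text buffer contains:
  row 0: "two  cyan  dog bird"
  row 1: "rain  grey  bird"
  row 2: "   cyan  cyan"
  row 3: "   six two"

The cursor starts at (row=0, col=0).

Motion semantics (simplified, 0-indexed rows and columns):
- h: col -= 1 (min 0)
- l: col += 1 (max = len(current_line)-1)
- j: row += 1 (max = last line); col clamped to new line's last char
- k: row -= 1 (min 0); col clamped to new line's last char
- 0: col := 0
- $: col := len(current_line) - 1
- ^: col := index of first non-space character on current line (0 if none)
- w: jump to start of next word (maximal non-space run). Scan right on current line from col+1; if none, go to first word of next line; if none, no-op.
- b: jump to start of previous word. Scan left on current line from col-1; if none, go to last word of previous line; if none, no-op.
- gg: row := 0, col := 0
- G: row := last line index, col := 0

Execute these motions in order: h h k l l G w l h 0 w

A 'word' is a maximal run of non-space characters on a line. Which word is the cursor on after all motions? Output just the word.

After 1 (h): row=0 col=0 char='t'
After 2 (h): row=0 col=0 char='t'
After 3 (k): row=0 col=0 char='t'
After 4 (l): row=0 col=1 char='w'
After 5 (l): row=0 col=2 char='o'
After 6 (G): row=3 col=0 char='_'
After 7 (w): row=3 col=3 char='s'
After 8 (l): row=3 col=4 char='i'
After 9 (h): row=3 col=3 char='s'
After 10 (0): row=3 col=0 char='_'
After 11 (w): row=3 col=3 char='s'

Answer: six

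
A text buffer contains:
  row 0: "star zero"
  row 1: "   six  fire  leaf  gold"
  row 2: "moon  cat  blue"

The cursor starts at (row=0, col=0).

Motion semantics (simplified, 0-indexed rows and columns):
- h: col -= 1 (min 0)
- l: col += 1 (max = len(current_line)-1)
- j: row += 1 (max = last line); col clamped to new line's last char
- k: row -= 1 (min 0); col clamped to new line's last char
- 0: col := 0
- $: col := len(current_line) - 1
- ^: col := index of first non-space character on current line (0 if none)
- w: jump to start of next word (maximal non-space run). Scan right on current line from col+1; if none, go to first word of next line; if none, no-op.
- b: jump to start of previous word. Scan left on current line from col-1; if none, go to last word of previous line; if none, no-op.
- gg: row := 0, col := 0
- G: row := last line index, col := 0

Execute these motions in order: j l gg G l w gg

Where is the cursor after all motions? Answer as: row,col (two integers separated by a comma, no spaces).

After 1 (j): row=1 col=0 char='_'
After 2 (l): row=1 col=1 char='_'
After 3 (gg): row=0 col=0 char='s'
After 4 (G): row=2 col=0 char='m'
After 5 (l): row=2 col=1 char='o'
After 6 (w): row=2 col=6 char='c'
After 7 (gg): row=0 col=0 char='s'

Answer: 0,0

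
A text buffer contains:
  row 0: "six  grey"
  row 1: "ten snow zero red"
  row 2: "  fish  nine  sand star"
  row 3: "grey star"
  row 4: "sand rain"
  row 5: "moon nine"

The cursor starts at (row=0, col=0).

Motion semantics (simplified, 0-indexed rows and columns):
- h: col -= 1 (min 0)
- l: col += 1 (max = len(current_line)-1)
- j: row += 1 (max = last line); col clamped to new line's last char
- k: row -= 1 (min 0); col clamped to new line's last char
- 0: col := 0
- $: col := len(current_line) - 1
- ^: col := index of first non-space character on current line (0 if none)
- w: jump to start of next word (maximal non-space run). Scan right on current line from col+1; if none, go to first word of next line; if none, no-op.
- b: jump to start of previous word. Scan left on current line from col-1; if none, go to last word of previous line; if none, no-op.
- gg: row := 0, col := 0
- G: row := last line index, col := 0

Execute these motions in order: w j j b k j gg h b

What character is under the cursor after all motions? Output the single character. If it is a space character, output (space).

Answer: s

Derivation:
After 1 (w): row=0 col=5 char='g'
After 2 (j): row=1 col=5 char='n'
After 3 (j): row=2 col=5 char='h'
After 4 (b): row=2 col=2 char='f'
After 5 (k): row=1 col=2 char='n'
After 6 (j): row=2 col=2 char='f'
After 7 (gg): row=0 col=0 char='s'
After 8 (h): row=0 col=0 char='s'
After 9 (b): row=0 col=0 char='s'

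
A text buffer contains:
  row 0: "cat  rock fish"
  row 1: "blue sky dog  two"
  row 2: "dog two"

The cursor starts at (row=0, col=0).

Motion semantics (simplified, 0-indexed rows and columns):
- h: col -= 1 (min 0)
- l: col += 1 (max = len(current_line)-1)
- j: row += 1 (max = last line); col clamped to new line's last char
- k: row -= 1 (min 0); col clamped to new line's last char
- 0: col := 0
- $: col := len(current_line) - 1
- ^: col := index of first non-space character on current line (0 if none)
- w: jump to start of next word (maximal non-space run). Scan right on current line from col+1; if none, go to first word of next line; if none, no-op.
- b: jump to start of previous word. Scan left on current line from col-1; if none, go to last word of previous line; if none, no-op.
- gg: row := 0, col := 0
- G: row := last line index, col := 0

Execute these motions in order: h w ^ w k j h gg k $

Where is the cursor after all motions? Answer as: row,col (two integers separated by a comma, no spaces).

After 1 (h): row=0 col=0 char='c'
After 2 (w): row=0 col=5 char='r'
After 3 (^): row=0 col=0 char='c'
After 4 (w): row=0 col=5 char='r'
After 5 (k): row=0 col=5 char='r'
After 6 (j): row=1 col=5 char='s'
After 7 (h): row=1 col=4 char='_'
After 8 (gg): row=0 col=0 char='c'
After 9 (k): row=0 col=0 char='c'
After 10 ($): row=0 col=13 char='h'

Answer: 0,13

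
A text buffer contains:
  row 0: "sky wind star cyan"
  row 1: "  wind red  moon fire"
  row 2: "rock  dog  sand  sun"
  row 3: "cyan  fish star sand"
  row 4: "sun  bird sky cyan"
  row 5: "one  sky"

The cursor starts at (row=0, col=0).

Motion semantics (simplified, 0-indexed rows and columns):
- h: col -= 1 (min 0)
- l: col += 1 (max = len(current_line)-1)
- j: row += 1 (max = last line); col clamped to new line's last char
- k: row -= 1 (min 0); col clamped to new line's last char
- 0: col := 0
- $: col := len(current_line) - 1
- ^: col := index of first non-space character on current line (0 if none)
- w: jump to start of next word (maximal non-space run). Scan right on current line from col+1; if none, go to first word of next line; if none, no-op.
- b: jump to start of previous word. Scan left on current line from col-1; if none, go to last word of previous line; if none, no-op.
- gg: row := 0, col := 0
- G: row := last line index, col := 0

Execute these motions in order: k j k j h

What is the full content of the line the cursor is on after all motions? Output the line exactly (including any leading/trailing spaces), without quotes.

Answer:   wind red  moon fire

Derivation:
After 1 (k): row=0 col=0 char='s'
After 2 (j): row=1 col=0 char='_'
After 3 (k): row=0 col=0 char='s'
After 4 (j): row=1 col=0 char='_'
After 5 (h): row=1 col=0 char='_'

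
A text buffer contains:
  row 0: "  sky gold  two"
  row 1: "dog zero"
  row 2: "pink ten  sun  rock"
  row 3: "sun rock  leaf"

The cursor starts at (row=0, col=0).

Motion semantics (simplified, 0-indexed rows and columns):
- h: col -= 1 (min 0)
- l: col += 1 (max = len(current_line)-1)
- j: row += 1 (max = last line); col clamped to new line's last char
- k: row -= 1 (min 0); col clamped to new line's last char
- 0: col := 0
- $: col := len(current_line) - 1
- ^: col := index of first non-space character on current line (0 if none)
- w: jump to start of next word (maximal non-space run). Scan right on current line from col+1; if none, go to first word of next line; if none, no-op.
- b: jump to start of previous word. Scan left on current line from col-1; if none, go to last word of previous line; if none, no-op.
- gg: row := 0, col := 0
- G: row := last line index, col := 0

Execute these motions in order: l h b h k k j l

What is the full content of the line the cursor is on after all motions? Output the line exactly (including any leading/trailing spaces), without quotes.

Answer: dog zero

Derivation:
After 1 (l): row=0 col=1 char='_'
After 2 (h): row=0 col=0 char='_'
After 3 (b): row=0 col=0 char='_'
After 4 (h): row=0 col=0 char='_'
After 5 (k): row=0 col=0 char='_'
After 6 (k): row=0 col=0 char='_'
After 7 (j): row=1 col=0 char='d'
After 8 (l): row=1 col=1 char='o'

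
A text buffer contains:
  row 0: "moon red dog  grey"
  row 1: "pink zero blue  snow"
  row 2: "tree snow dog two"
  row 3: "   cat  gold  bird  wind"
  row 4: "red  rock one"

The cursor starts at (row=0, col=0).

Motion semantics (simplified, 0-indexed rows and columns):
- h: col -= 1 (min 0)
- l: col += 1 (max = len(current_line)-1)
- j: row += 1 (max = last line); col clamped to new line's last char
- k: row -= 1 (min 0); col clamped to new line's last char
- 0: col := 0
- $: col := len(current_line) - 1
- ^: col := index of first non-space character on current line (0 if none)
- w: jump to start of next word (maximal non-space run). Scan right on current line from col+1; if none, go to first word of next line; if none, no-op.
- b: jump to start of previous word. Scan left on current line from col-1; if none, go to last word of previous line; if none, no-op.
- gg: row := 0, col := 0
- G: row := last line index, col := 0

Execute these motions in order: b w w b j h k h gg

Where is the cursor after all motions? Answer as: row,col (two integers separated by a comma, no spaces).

After 1 (b): row=0 col=0 char='m'
After 2 (w): row=0 col=5 char='r'
After 3 (w): row=0 col=9 char='d'
After 4 (b): row=0 col=5 char='r'
After 5 (j): row=1 col=5 char='z'
After 6 (h): row=1 col=4 char='_'
After 7 (k): row=0 col=4 char='_'
After 8 (h): row=0 col=3 char='n'
After 9 (gg): row=0 col=0 char='m'

Answer: 0,0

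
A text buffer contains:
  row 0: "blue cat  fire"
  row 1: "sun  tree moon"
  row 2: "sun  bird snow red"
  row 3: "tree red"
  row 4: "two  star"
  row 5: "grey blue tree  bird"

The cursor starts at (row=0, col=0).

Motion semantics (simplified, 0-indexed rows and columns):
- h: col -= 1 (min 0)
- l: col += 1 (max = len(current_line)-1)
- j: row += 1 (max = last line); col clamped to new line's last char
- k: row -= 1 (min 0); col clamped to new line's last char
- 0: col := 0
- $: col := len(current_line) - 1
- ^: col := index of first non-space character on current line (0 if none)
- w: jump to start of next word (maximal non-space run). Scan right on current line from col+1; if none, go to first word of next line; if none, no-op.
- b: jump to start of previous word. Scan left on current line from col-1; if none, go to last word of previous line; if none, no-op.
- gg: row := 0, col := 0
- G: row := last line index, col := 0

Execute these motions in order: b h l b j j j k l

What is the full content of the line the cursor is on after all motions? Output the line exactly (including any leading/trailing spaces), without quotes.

Answer: sun  bird snow red

Derivation:
After 1 (b): row=0 col=0 char='b'
After 2 (h): row=0 col=0 char='b'
After 3 (l): row=0 col=1 char='l'
After 4 (b): row=0 col=0 char='b'
After 5 (j): row=1 col=0 char='s'
After 6 (j): row=2 col=0 char='s'
After 7 (j): row=3 col=0 char='t'
After 8 (k): row=2 col=0 char='s'
After 9 (l): row=2 col=1 char='u'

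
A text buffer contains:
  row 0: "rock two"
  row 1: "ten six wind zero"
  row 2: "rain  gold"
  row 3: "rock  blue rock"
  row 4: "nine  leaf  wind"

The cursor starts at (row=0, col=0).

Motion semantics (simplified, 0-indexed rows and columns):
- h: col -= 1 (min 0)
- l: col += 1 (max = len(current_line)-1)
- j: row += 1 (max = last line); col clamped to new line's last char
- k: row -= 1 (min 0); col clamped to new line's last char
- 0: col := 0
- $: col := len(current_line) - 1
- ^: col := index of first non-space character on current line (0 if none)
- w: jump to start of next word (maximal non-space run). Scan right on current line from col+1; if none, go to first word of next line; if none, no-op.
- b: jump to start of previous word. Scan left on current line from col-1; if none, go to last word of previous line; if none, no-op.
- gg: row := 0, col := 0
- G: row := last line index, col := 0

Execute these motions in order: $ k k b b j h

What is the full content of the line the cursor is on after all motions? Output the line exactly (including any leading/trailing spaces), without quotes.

Answer: ten six wind zero

Derivation:
After 1 ($): row=0 col=7 char='o'
After 2 (k): row=0 col=7 char='o'
After 3 (k): row=0 col=7 char='o'
After 4 (b): row=0 col=5 char='t'
After 5 (b): row=0 col=0 char='r'
After 6 (j): row=1 col=0 char='t'
After 7 (h): row=1 col=0 char='t'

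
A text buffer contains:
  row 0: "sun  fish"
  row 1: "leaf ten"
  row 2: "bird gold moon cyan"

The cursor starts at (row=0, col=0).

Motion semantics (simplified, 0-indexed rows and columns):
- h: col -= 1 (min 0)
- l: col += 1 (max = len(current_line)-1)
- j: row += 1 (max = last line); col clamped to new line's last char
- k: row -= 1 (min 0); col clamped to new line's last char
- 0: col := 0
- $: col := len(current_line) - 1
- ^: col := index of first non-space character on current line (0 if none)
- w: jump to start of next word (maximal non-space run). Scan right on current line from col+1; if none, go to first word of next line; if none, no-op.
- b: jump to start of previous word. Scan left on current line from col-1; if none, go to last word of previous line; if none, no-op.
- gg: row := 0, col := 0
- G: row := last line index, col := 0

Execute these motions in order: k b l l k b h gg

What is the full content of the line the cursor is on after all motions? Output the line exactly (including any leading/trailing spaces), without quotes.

After 1 (k): row=0 col=0 char='s'
After 2 (b): row=0 col=0 char='s'
After 3 (l): row=0 col=1 char='u'
After 4 (l): row=0 col=2 char='n'
After 5 (k): row=0 col=2 char='n'
After 6 (b): row=0 col=0 char='s'
After 7 (h): row=0 col=0 char='s'
After 8 (gg): row=0 col=0 char='s'

Answer: sun  fish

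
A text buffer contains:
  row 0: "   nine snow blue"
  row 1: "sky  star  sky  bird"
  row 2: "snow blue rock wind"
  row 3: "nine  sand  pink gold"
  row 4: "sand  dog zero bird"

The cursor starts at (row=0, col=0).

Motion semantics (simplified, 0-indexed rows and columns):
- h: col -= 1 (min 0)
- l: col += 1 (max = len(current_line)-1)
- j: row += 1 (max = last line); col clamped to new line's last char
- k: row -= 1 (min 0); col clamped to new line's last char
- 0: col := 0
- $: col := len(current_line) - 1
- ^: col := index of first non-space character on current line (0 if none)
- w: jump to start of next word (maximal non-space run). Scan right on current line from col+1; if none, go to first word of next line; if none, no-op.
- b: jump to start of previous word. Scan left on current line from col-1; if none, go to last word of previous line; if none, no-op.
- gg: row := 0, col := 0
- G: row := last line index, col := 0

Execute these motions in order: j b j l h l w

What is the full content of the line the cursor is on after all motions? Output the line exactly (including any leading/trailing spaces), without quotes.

After 1 (j): row=1 col=0 char='s'
After 2 (b): row=0 col=13 char='b'
After 3 (j): row=1 col=13 char='y'
After 4 (l): row=1 col=14 char='_'
After 5 (h): row=1 col=13 char='y'
After 6 (l): row=1 col=14 char='_'
After 7 (w): row=1 col=16 char='b'

Answer: sky  star  sky  bird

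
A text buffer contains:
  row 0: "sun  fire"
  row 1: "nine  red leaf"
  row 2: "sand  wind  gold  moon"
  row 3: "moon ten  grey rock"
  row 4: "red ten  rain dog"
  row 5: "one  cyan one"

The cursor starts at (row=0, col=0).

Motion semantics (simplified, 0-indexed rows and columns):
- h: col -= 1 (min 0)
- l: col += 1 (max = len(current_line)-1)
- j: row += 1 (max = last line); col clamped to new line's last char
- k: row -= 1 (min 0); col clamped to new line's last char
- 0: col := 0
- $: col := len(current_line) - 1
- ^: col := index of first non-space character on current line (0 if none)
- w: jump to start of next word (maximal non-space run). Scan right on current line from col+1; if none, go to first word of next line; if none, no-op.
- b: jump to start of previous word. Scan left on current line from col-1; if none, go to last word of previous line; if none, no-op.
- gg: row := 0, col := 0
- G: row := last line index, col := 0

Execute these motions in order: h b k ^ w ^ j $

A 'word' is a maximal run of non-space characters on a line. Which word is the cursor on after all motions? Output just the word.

Answer: leaf

Derivation:
After 1 (h): row=0 col=0 char='s'
After 2 (b): row=0 col=0 char='s'
After 3 (k): row=0 col=0 char='s'
After 4 (^): row=0 col=0 char='s'
After 5 (w): row=0 col=5 char='f'
After 6 (^): row=0 col=0 char='s'
After 7 (j): row=1 col=0 char='n'
After 8 ($): row=1 col=13 char='f'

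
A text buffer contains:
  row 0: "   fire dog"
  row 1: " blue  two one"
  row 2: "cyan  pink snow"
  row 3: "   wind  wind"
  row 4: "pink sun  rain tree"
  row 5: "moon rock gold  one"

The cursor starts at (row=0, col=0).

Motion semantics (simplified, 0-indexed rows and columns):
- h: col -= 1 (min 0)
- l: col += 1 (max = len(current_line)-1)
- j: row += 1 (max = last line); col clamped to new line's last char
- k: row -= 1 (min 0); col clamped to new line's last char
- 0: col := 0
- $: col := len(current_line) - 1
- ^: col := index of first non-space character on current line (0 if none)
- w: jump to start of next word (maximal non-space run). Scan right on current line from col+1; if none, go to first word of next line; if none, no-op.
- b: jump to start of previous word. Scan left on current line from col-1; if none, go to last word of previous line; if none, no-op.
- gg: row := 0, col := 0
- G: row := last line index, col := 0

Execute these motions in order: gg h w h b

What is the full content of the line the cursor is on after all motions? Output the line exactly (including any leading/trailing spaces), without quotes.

After 1 (gg): row=0 col=0 char='_'
After 2 (h): row=0 col=0 char='_'
After 3 (w): row=0 col=3 char='f'
After 4 (h): row=0 col=2 char='_'
After 5 (b): row=0 col=2 char='_'

Answer:    fire dog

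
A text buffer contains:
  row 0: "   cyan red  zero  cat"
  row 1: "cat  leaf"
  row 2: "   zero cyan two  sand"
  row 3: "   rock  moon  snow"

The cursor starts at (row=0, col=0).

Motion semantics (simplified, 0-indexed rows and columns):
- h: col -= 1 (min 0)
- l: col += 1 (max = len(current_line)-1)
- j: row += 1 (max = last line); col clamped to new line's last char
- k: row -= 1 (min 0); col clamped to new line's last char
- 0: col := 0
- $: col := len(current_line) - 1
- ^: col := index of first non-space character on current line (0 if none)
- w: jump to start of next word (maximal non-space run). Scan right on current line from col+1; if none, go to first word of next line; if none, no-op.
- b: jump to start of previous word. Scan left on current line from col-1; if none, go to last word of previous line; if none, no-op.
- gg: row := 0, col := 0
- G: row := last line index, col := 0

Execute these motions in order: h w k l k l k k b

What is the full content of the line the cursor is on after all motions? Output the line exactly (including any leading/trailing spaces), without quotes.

After 1 (h): row=0 col=0 char='_'
After 2 (w): row=0 col=3 char='c'
After 3 (k): row=0 col=3 char='c'
After 4 (l): row=0 col=4 char='y'
After 5 (k): row=0 col=4 char='y'
After 6 (l): row=0 col=5 char='a'
After 7 (k): row=0 col=5 char='a'
After 8 (k): row=0 col=5 char='a'
After 9 (b): row=0 col=3 char='c'

Answer:    cyan red  zero  cat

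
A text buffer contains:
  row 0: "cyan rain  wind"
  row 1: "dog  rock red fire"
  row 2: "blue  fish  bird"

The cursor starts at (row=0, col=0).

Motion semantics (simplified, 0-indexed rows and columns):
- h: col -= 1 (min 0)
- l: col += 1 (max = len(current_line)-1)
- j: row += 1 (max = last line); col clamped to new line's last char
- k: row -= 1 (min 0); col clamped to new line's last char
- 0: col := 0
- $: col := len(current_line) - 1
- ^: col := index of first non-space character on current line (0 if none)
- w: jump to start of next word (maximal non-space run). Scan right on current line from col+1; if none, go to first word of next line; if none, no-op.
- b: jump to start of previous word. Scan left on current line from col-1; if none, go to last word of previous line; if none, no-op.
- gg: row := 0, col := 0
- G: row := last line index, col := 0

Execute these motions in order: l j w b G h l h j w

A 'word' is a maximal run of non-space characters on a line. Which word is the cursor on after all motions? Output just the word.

After 1 (l): row=0 col=1 char='y'
After 2 (j): row=1 col=1 char='o'
After 3 (w): row=1 col=5 char='r'
After 4 (b): row=1 col=0 char='d'
After 5 (G): row=2 col=0 char='b'
After 6 (h): row=2 col=0 char='b'
After 7 (l): row=2 col=1 char='l'
After 8 (h): row=2 col=0 char='b'
After 9 (j): row=2 col=0 char='b'
After 10 (w): row=2 col=6 char='f'

Answer: fish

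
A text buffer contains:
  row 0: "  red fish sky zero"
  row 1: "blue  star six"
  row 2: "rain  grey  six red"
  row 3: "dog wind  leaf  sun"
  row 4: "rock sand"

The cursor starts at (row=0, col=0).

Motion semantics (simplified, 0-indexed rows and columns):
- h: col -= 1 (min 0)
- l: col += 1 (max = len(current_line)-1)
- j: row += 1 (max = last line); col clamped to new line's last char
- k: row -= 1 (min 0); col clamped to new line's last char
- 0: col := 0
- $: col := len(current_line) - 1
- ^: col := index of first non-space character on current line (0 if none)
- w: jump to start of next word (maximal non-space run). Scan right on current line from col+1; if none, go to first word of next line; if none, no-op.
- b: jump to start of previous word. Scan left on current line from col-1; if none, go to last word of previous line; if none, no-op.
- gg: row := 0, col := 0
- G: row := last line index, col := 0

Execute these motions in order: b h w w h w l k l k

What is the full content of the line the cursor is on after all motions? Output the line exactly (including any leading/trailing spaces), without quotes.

After 1 (b): row=0 col=0 char='_'
After 2 (h): row=0 col=0 char='_'
After 3 (w): row=0 col=2 char='r'
After 4 (w): row=0 col=6 char='f'
After 5 (h): row=0 col=5 char='_'
After 6 (w): row=0 col=6 char='f'
After 7 (l): row=0 col=7 char='i'
After 8 (k): row=0 col=7 char='i'
After 9 (l): row=0 col=8 char='s'
After 10 (k): row=0 col=8 char='s'

Answer:   red fish sky zero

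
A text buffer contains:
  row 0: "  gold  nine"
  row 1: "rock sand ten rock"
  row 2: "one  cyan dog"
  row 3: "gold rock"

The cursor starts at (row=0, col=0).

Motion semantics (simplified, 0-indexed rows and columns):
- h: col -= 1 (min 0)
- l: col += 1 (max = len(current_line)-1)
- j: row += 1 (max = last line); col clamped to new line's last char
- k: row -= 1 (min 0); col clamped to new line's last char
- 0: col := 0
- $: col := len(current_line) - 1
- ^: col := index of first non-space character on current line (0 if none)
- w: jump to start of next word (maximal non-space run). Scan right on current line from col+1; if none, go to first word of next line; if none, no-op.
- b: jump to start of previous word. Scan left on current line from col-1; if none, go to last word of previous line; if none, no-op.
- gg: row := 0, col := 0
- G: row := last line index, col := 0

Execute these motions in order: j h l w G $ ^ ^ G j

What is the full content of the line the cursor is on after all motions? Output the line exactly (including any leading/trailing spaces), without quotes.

Answer: gold rock

Derivation:
After 1 (j): row=1 col=0 char='r'
After 2 (h): row=1 col=0 char='r'
After 3 (l): row=1 col=1 char='o'
After 4 (w): row=1 col=5 char='s'
After 5 (G): row=3 col=0 char='g'
After 6 ($): row=3 col=8 char='k'
After 7 (^): row=3 col=0 char='g'
After 8 (^): row=3 col=0 char='g'
After 9 (G): row=3 col=0 char='g'
After 10 (j): row=3 col=0 char='g'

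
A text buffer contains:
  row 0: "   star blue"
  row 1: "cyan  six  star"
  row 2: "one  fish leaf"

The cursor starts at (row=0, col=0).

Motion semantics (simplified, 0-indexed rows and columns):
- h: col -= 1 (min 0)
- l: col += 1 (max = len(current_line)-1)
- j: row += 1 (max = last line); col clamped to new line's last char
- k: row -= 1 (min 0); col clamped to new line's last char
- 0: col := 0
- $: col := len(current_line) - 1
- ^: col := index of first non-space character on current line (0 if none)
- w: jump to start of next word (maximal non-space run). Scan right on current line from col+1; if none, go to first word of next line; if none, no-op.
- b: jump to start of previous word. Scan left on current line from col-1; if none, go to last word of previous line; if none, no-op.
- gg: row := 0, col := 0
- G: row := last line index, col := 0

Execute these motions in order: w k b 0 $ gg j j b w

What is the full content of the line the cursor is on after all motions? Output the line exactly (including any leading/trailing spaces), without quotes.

After 1 (w): row=0 col=3 char='s'
After 2 (k): row=0 col=3 char='s'
After 3 (b): row=0 col=3 char='s'
After 4 (0): row=0 col=0 char='_'
After 5 ($): row=0 col=11 char='e'
After 6 (gg): row=0 col=0 char='_'
After 7 (j): row=1 col=0 char='c'
After 8 (j): row=2 col=0 char='o'
After 9 (b): row=1 col=11 char='s'
After 10 (w): row=2 col=0 char='o'

Answer: one  fish leaf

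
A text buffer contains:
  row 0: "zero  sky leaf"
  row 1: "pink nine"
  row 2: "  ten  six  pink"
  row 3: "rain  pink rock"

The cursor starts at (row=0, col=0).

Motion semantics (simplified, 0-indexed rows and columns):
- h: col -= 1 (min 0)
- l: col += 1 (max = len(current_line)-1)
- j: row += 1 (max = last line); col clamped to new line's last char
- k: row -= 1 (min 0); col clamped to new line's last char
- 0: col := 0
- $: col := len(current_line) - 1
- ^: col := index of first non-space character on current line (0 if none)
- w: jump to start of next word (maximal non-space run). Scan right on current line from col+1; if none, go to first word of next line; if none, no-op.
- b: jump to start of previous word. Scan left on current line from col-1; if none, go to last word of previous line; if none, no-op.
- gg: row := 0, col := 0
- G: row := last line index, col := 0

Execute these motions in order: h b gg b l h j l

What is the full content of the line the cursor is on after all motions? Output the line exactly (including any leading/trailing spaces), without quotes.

After 1 (h): row=0 col=0 char='z'
After 2 (b): row=0 col=0 char='z'
After 3 (gg): row=0 col=0 char='z'
After 4 (b): row=0 col=0 char='z'
After 5 (l): row=0 col=1 char='e'
After 6 (h): row=0 col=0 char='z'
After 7 (j): row=1 col=0 char='p'
After 8 (l): row=1 col=1 char='i'

Answer: pink nine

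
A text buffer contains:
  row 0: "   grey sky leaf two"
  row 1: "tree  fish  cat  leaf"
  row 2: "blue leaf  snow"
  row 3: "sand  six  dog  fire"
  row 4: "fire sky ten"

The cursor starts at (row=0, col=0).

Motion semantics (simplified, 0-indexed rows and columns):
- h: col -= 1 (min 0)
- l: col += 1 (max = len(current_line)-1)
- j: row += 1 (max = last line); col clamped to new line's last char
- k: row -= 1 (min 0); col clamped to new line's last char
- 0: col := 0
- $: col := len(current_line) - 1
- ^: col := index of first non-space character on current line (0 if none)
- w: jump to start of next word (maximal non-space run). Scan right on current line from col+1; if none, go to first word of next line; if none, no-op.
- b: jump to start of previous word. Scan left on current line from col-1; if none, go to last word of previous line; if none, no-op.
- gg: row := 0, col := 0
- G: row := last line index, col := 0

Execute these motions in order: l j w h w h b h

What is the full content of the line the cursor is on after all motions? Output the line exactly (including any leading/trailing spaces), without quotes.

After 1 (l): row=0 col=1 char='_'
After 2 (j): row=1 col=1 char='r'
After 3 (w): row=1 col=6 char='f'
After 4 (h): row=1 col=5 char='_'
After 5 (w): row=1 col=6 char='f'
After 6 (h): row=1 col=5 char='_'
After 7 (b): row=1 col=0 char='t'
After 8 (h): row=1 col=0 char='t'

Answer: tree  fish  cat  leaf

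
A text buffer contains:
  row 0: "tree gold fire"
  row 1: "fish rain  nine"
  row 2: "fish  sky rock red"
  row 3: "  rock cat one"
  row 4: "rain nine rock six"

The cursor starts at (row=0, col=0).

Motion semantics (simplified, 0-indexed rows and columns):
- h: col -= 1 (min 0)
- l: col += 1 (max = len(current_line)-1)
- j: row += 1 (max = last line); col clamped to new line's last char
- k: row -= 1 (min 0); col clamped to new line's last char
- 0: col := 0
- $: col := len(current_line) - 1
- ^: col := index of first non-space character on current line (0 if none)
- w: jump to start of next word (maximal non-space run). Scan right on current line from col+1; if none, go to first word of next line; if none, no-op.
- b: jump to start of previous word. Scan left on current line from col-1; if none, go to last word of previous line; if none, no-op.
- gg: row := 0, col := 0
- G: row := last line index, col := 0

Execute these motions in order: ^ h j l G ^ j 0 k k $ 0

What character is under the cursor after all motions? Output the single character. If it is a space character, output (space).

After 1 (^): row=0 col=0 char='t'
After 2 (h): row=0 col=0 char='t'
After 3 (j): row=1 col=0 char='f'
After 4 (l): row=1 col=1 char='i'
After 5 (G): row=4 col=0 char='r'
After 6 (^): row=4 col=0 char='r'
After 7 (j): row=4 col=0 char='r'
After 8 (0): row=4 col=0 char='r'
After 9 (k): row=3 col=0 char='_'
After 10 (k): row=2 col=0 char='f'
After 11 ($): row=2 col=17 char='d'
After 12 (0): row=2 col=0 char='f'

Answer: f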